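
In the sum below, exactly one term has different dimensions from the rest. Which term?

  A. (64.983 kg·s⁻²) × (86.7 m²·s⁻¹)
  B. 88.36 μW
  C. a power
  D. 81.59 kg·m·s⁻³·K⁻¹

D.

Dimensions:
  A. [kg·s⁻²] · [m²·s⁻¹] = kg·m²·s⁻³
  B. W = J·s⁻¹ = kg·m²·s⁻³
  C. [power] = kg·m²·s⁻³
  D. kg·m·s⁻³·K⁻¹
All reduce to kg·m²·s⁻³ except D., which is kg·m·s⁻³·K⁻¹.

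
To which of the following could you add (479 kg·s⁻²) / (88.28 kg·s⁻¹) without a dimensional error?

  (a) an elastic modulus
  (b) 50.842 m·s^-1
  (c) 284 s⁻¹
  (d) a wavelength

Reference: [kg·s⁻²] / [kg·s⁻¹] = s⁻¹.
Each option:
  (a) [elastic modulus] = kg·m⁻¹·s⁻²
  (b) m·s⁻¹
  (c) s⁻¹  ← same
  (d) [wavelength] = m
Only (c) matches s⁻¹.

(c)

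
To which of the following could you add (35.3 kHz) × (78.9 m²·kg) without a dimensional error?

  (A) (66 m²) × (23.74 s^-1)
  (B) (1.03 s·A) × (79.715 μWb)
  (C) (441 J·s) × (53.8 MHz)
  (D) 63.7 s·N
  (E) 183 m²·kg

(B)

Reference: [s⁻¹] · [kg·m²] = kg·m²·s⁻¹.
Each option:
  (A) [m²] · [s⁻¹] = m²·s⁻¹
  (B) [s·A] · [kg·m²·s⁻²·A⁻¹] = kg·m²·s⁻¹  ← same
  (C) [kg·m²·s⁻¹] · [s⁻¹] = kg·m²·s⁻²
  (D) N·s = kg·m·s⁻²·s = kg·m·s⁻¹
  (E) kg·m²
Only (B) matches kg·m²·s⁻¹.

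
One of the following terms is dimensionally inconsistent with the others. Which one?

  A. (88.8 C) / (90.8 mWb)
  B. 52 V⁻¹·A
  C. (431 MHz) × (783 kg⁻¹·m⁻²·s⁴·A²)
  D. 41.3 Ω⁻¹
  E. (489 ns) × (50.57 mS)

Expand each in SI base units:
  A. [s·A] / [kg·m²·s⁻²·A⁻¹] = kg⁻¹·m⁻²·s³·A²
  B. A·V⁻¹ = A·(J·C⁻¹)⁻¹ = kg⁻¹·m⁻²·s³·A²
  C. [s⁻¹] · [kg⁻¹·m⁻²·s⁴·A²] = kg⁻¹·m⁻²·s³·A²
  D. Ω⁻¹ = (V·A⁻¹)⁻¹ = kg⁻¹·m⁻²·s³·A²
  E. [s] · [kg⁻¹·m⁻²·s³·A²] = kg⁻¹·m⁻²·s⁴·A²
All reduce to kg⁻¹·m⁻²·s³·A² except E., which is kg⁻¹·m⁻²·s⁴·A².

E.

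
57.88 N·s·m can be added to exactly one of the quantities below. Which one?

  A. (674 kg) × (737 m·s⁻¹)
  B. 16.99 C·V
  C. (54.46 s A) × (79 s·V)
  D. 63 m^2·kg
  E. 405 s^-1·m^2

Reference: N·m·s = kg·m·s⁻²·m·s = kg·m²·s⁻¹.
Each option:
  A. [kg] · [m·s⁻¹] = kg·m·s⁻¹
  B. C·V = s·A·J·C⁻¹ = kg·m²·s⁻²
  C. [s·A] · [kg·m²·s⁻²·A⁻¹] = kg·m²·s⁻¹  ← same
  D. kg·m²
  E. m²·s⁻¹
Only C. matches kg·m²·s⁻¹.

C.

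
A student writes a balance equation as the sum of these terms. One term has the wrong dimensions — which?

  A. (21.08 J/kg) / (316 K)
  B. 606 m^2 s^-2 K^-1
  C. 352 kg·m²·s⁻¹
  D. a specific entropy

C.

Work out the base dimensions of each:
  A. [m²·s⁻²] / [K] = m²·s⁻²·K⁻¹
  B. m²·s⁻²·K⁻¹
  C. kg·m²·s⁻¹
  D. [specific entropy] = m²·s⁻²·K⁻¹
All reduce to m²·s⁻²·K⁻¹ except C., which is kg·m²·s⁻¹.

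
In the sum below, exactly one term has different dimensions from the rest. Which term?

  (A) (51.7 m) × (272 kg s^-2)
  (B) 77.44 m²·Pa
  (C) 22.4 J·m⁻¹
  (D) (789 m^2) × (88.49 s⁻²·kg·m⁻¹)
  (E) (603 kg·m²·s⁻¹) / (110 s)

(E)

Dimensions:
  (A) [m] · [kg·s⁻²] = kg·m·s⁻²
  (B) Pa·m² = N·m⁻²·m² = kg·m·s⁻²
  (C) J·m⁻¹ = N·m·m⁻¹ = kg·m·s⁻²
  (D) [m²] · [kg·m⁻¹·s⁻²] = kg·m·s⁻²
  (E) [kg·m²·s⁻¹] / [s] = kg·m²·s⁻²
All reduce to kg·m·s⁻² except (E), which is kg·m²·s⁻².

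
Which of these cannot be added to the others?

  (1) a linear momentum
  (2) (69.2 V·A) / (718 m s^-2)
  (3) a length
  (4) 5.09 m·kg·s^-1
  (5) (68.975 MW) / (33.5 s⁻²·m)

In SI base units:
  (1) [linear momentum] = kg·m·s⁻¹
  (2) [kg·m²·s⁻³] / [m·s⁻²] = kg·m·s⁻¹
  (3) [length] = m
  (4) kg·m·s⁻¹
  (5) [kg·m²·s⁻³] / [m·s⁻²] = kg·m·s⁻¹
All reduce to kg·m·s⁻¹ except (3), which is m.

(3)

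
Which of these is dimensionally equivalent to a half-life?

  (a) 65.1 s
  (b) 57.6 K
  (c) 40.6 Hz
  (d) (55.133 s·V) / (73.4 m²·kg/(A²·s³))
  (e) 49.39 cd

(a)

Reference: [half-life] = s.
Each option:
  (a) s  ← same
  (b) K
  (c) Hz = s⁻¹
  (d) [kg·m²·s⁻²·A⁻¹] / [kg·m²·s⁻³·A⁻²] = s·A
  (e) cd
Only (a) matches s.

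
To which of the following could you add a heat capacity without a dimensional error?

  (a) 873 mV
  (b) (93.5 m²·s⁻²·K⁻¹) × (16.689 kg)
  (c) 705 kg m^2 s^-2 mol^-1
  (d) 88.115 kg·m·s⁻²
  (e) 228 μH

Reference: [heat capacity] = kg·m²·s⁻²·K⁻¹.
Each option:
  (a) V = J·C⁻¹ = kg·m²·s⁻³·A⁻¹
  (b) [m²·s⁻²·K⁻¹] · [kg] = kg·m²·s⁻²·K⁻¹  ← same
  (c) kg·m²·s⁻²·mol⁻¹
  (d) kg·m·s⁻²
  (e) H = V·s·A⁻¹ = kg·m²·s⁻²·A⁻²
Only (b) matches kg·m²·s⁻²·K⁻¹.

(b)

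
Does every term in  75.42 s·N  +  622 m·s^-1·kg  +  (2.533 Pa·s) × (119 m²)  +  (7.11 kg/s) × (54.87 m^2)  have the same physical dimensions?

Expand each in SI base units:
  75.42 s·N:  N·s = kg·m·s⁻²·s = kg·m·s⁻¹
  622 m·s^-1·kg:  kg·m·s⁻¹
  (2.533 Pa·s) × (119 m²):  [kg·m⁻¹·s⁻¹] · [m²] = kg·m·s⁻¹
  (7.11 kg/s) × (54.87 m^2):  [kg·s⁻¹] · [m²] = kg·m²·s⁻¹
The terms do not share a single dimension (kg·m²·s⁻¹ vs kg·m·s⁻¹).

No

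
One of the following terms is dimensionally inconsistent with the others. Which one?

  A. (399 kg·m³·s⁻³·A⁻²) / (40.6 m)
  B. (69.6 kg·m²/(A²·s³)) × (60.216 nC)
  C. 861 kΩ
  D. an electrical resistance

B.

Dimensions:
  A. [kg·m³·s⁻³·A⁻²] / [m] = kg·m²·s⁻³·A⁻²
  B. [kg·m²·s⁻³·A⁻²] · [s·A] = kg·m²·s⁻²·A⁻¹
  C. Ω = V·A⁻¹ = kg·m²·s⁻³·A⁻²
  D. [electrical resistance] = kg·m²·s⁻³·A⁻²
All reduce to kg·m²·s⁻³·A⁻² except B., which is kg·m²·s⁻²·A⁻¹.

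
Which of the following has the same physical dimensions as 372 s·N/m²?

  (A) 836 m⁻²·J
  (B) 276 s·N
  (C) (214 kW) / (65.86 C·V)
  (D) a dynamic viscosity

Reference: N·s·m⁻² = kg·m·s⁻²·s·m⁻² = kg·m⁻¹·s⁻¹.
Each option:
  (A) J·m⁻² = N·m·m⁻² = kg·s⁻²
  (B) N·s = kg·m·s⁻²·s = kg·m·s⁻¹
  (C) [kg·m²·s⁻³] / [kg·m²·s⁻²] = s⁻¹
  (D) [dynamic viscosity] = kg·m⁻¹·s⁻¹  ← same
Only (D) matches kg·m⁻¹·s⁻¹.

(D)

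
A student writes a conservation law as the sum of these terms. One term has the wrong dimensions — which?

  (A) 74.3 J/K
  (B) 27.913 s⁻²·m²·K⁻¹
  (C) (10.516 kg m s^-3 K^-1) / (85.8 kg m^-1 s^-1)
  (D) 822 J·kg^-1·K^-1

(A)

Dimensions:
  (A) J·K⁻¹ = N·m·K⁻¹ = kg·m²·s⁻²·K⁻¹
  (B) m²·s⁻²·K⁻¹
  (C) [kg·m·s⁻³·K⁻¹] / [kg·m⁻¹·s⁻¹] = m²·s⁻²·K⁻¹
  (D) J·kg⁻¹·K⁻¹ = N·m·kg⁻¹·K⁻¹ = m²·s⁻²·K⁻¹
All reduce to m²·s⁻²·K⁻¹ except (A), which is kg·m²·s⁻²·K⁻¹.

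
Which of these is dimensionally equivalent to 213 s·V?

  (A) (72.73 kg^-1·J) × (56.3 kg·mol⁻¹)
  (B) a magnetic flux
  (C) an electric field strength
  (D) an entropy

(B)

Reference: V·s = J·C⁻¹·s = kg·m²·s⁻²·A⁻¹.
Each option:
  (A) [m²·s⁻²] · [kg·mol⁻¹] = kg·m²·s⁻²·mol⁻¹
  (B) [magnetic flux] = kg·m²·s⁻²·A⁻¹  ← same
  (C) [electric field strength] = kg·m·s⁻³·A⁻¹
  (D) [entropy] = kg·m²·s⁻²·K⁻¹
Only (B) matches kg·m²·s⁻²·A⁻¹.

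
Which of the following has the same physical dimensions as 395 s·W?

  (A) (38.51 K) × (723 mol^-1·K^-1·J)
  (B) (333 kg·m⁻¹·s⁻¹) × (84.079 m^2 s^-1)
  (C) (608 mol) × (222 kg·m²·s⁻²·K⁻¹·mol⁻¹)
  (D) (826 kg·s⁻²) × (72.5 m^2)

(D)

Reference: W·s = J·s⁻¹·s = kg·m²·s⁻².
Each option:
  (A) [K] · [kg·m²·s⁻²·K⁻¹·mol⁻¹] = kg·m²·s⁻²·mol⁻¹
  (B) [kg·m⁻¹·s⁻¹] · [m²·s⁻¹] = kg·m·s⁻²
  (C) [mol] · [kg·m²·s⁻²·K⁻¹·mol⁻¹] = kg·m²·s⁻²·K⁻¹
  (D) [kg·s⁻²] · [m²] = kg·m²·s⁻²  ← same
Only (D) matches kg·m²·s⁻².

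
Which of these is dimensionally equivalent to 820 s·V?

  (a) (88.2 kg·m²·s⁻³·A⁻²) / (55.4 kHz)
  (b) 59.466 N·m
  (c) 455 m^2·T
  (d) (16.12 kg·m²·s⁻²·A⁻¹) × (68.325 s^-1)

(c)

Reference: V·s = J·C⁻¹·s = kg·m²·s⁻²·A⁻¹.
Each option:
  (a) [kg·m²·s⁻³·A⁻²] / [s⁻¹] = kg·m²·s⁻²·A⁻²
  (b) N·m = kg·m·s⁻²·m = kg·m²·s⁻²
  (c) T·m² = Wb·m⁻²·m² = kg·m²·s⁻²·A⁻¹  ← same
  (d) [kg·m²·s⁻²·A⁻¹] · [s⁻¹] = kg·m²·s⁻³·A⁻¹
Only (c) matches kg·m²·s⁻²·A⁻¹.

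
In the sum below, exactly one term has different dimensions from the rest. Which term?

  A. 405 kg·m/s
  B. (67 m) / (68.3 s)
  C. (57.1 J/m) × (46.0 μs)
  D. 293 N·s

B.

Reduce each to base SI dimensions:
  A. kg·m·s⁻¹
  B. [m] / [s] = m·s⁻¹
  C. [kg·m·s⁻²] · [s] = kg·m·s⁻¹
  D. N·s = kg·m·s⁻²·s = kg·m·s⁻¹
All reduce to kg·m·s⁻¹ except B., which is m·s⁻¹.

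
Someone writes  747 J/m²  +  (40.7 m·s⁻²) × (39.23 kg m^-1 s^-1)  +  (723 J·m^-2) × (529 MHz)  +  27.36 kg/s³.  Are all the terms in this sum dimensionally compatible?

In SI base units:
  747 J/m²:  J·m⁻² = N·m·m⁻² = kg·s⁻²
  (40.7 m·s⁻²) × (39.23 kg m^-1 s^-1):  [m·s⁻²] · [kg·m⁻¹·s⁻¹] = kg·s⁻³
  (723 J·m^-2) × (529 MHz):  [kg·s⁻²] · [s⁻¹] = kg·s⁻³
  27.36 kg/s³:  kg·s⁻³
The terms do not share a single dimension (kg·s⁻² vs kg·s⁻³).

No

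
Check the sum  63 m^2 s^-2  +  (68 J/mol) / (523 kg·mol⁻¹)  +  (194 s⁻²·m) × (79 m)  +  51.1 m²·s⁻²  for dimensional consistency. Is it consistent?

In SI base units:
  63 m^2 s^-2:  m²·s⁻²
  (68 J/mol) / (523 kg·mol⁻¹):  [kg·m²·s⁻²·mol⁻¹] / [kg·mol⁻¹] = m²·s⁻²
  (194 s⁻²·m) × (79 m):  [m·s⁻²] · [m] = m²·s⁻²
  51.1 m²·s⁻²:  m²·s⁻²
Every term reduces to m²·s⁻².

Yes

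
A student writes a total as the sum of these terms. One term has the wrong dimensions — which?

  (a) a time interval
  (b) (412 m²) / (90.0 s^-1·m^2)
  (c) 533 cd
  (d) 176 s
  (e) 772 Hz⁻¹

(c)

Dimensions:
  (a) [time interval] = s
  (b) [m²] / [m²·s⁻¹] = s
  (c) cd
  (d) s
  (e) Hz⁻¹ = (s⁻¹)⁻¹ = s
All reduce to s except (c), which is cd.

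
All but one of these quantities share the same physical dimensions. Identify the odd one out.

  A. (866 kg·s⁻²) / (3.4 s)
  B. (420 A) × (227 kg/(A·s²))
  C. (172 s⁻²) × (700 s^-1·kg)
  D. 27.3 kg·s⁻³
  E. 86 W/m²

In SI base units:
  A. [kg·s⁻²] / [s] = kg·s⁻³
  B. [A] · [kg·s⁻²·A⁻¹] = kg·s⁻²
  C. [s⁻²] · [kg·s⁻¹] = kg·s⁻³
  D. kg·s⁻³
  E. W·m⁻² = J·s⁻¹·m⁻² = kg·s⁻³
All reduce to kg·s⁻³ except B., which is kg·s⁻².

B.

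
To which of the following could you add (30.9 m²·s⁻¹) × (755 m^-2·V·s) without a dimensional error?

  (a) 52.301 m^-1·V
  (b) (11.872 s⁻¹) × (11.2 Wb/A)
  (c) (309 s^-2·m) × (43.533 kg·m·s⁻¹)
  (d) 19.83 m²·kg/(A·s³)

Reference: [m²·s⁻¹] · [kg·s⁻²·A⁻¹] = kg·m²·s⁻³·A⁻¹.
Each option:
  (a) V·m⁻¹ = J·C⁻¹·m⁻¹ = kg·m·s⁻³·A⁻¹
  (b) [s⁻¹] · [kg·m²·s⁻²·A⁻²] = kg·m²·s⁻³·A⁻²
  (c) [m·s⁻²] · [kg·m·s⁻¹] = kg·m²·s⁻³
  (d) kg·m²·s⁻³·A⁻¹  ← same
Only (d) matches kg·m²·s⁻³·A⁻¹.

(d)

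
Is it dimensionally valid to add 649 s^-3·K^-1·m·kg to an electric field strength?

Reduce each to base SI dimensions:
  649 s^-3·K^-1·m·kg:  kg·m·s⁻³·K⁻¹
  an electric field strength:  [electric field strength] = kg·m·s⁻³·A⁻¹
kg·m·s⁻³·K⁻¹ ≠ kg·m·s⁻³·A⁻¹, so they cannot be added.

No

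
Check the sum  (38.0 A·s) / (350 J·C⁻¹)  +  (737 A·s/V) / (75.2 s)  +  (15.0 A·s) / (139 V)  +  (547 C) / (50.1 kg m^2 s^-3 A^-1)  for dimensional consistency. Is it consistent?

Reduce each to base SI dimensions:
  (38.0 A·s) / (350 J·C⁻¹):  [s·A] / [kg·m²·s⁻³·A⁻¹] = kg⁻¹·m⁻²·s⁴·A²
  (737 A·s/V) / (75.2 s):  [kg⁻¹·m⁻²·s⁴·A²] / [s] = kg⁻¹·m⁻²·s³·A²
  (15.0 A·s) / (139 V):  [s·A] / [kg·m²·s⁻³·A⁻¹] = kg⁻¹·m⁻²·s⁴·A²
  (547 C) / (50.1 kg m^2 s^-3 A^-1):  [s·A] / [kg·m²·s⁻³·A⁻¹] = kg⁻¹·m⁻²·s⁴·A²
The terms do not share a single dimension (kg⁻¹·m⁻²·s³·A² vs kg⁻¹·m⁻²·s⁴·A²).

No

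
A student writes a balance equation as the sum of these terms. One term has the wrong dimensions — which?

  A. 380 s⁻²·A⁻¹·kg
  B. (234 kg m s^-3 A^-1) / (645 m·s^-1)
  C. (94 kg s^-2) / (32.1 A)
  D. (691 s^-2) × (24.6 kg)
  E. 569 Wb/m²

Work out the base dimensions of each:
  A. kg·s⁻²·A⁻¹
  B. [kg·m·s⁻³·A⁻¹] / [m·s⁻¹] = kg·s⁻²·A⁻¹
  C. [kg·s⁻²] / [A] = kg·s⁻²·A⁻¹
  D. [s⁻²] · [kg] = kg·s⁻²
  E. Wb·m⁻² = V·s·m⁻² = kg·s⁻²·A⁻¹
All reduce to kg·s⁻²·A⁻¹ except D., which is kg·s⁻².

D.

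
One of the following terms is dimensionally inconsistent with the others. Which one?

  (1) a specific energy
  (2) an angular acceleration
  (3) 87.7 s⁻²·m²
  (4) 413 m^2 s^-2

(2)

Work out the base dimensions of each:
  (1) [specific energy] = m²·s⁻²
  (2) [angular acceleration] = s⁻²
  (3) m²·s⁻²
  (4) m²·s⁻²
All reduce to m²·s⁻² except (2), which is s⁻².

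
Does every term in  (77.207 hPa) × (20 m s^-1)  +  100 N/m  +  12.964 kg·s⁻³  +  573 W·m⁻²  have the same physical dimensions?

Dimensions:
  (77.207 hPa) × (20 m s^-1):  [kg·m⁻¹·s⁻²] · [m·s⁻¹] = kg·s⁻³
  100 N/m:  N·m⁻¹ = kg·m·s⁻²·m⁻¹ = kg·s⁻²
  12.964 kg·s⁻³:  kg·s⁻³
  573 W·m⁻²:  W·m⁻² = J·s⁻¹·m⁻² = kg·s⁻³
The terms do not share a single dimension (kg·s⁻² vs kg·s⁻³).

No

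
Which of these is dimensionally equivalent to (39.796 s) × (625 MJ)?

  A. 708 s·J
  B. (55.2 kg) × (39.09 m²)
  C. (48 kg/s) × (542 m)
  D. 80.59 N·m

A.

Reference: [s] · [kg·m²·s⁻²] = kg·m²·s⁻¹.
Each option:
  A. J·s = N·m·s = kg·m²·s⁻¹  ← same
  B. [kg] · [m²] = kg·m²
  C. [kg·s⁻¹] · [m] = kg·m·s⁻¹
  D. N·m = kg·m·s⁻²·m = kg·m²·s⁻²
Only A. matches kg·m²·s⁻¹.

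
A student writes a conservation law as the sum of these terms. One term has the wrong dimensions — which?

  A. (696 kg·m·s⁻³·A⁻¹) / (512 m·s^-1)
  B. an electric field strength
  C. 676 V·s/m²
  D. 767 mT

B.

Dimensions:
  A. [kg·m·s⁻³·A⁻¹] / [m·s⁻¹] = kg·s⁻²·A⁻¹
  B. [electric field strength] = kg·m·s⁻³·A⁻¹
  C. V·s·m⁻² = J·C⁻¹·s·m⁻² = kg·s⁻²·A⁻¹
  D. T = Wb·m⁻² = kg·s⁻²·A⁻¹
All reduce to kg·s⁻²·A⁻¹ except B., which is kg·m·s⁻³·A⁻¹.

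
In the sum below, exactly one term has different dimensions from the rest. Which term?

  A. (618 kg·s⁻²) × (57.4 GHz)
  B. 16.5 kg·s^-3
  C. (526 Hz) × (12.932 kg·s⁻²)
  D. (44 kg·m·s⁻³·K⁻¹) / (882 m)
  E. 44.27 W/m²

D.

Reduce each to base SI dimensions:
  A. [kg·s⁻²] · [s⁻¹] = kg·s⁻³
  B. kg·s⁻³
  C. [s⁻¹] · [kg·s⁻²] = kg·s⁻³
  D. [kg·m·s⁻³·K⁻¹] / [m] = kg·s⁻³·K⁻¹
  E. W·m⁻² = J·s⁻¹·m⁻² = kg·s⁻³
All reduce to kg·s⁻³ except D., which is kg·s⁻³·K⁻¹.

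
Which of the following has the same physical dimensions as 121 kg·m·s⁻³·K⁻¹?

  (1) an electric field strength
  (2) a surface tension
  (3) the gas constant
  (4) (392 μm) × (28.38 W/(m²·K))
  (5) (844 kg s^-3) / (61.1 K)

Reference: kg·m·s⁻³·K⁻¹.
Each option:
  (1) [electric field strength] = kg·m·s⁻³·A⁻¹
  (2) [surface tension] = kg·s⁻²
  (3) [gas constant] = kg·m²·s⁻²·K⁻¹·mol⁻¹
  (4) [m] · [kg·s⁻³·K⁻¹] = kg·m·s⁻³·K⁻¹  ← same
  (5) [kg·s⁻³] / [K] = kg·s⁻³·K⁻¹
Only (4) matches kg·m·s⁻³·K⁻¹.

(4)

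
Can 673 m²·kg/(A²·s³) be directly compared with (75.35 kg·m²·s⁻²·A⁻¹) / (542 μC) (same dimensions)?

Reduce each to base SI dimensions:
  673 m²·kg/(A²·s³):  kg·m²·s⁻³·A⁻²
  (75.35 kg·m²·s⁻²·A⁻¹) / (542 μC):  [kg·m²·s⁻²·A⁻¹] / [s·A] = kg·m²·s⁻³·A⁻²
Both are kg·m²·s⁻³·A⁻², so they have the same dimensions and can be added.

Yes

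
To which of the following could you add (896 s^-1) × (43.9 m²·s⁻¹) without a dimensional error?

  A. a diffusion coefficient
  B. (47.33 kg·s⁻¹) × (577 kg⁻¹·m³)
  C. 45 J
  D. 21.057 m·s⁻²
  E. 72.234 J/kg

Reference: [s⁻¹] · [m²·s⁻¹] = m²·s⁻².
Each option:
  A. [diffusion coefficient] = m²·s⁻¹
  B. [kg·s⁻¹] · [kg⁻¹·m³] = m³·s⁻¹
  C. J = N·m = kg·m²·s⁻²
  D. m·s⁻²
  E. J·kg⁻¹ = N·m·kg⁻¹ = m²·s⁻²  ← same
Only E. matches m²·s⁻².

E.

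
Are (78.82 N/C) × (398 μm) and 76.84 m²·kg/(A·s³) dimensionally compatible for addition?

Yes

Dimensions:
  (78.82 N/C) × (398 μm):  [kg·m·s⁻³·A⁻¹] · [m] = kg·m²·s⁻³·A⁻¹
  76.84 m²·kg/(A·s³):  kg·m²·s⁻³·A⁻¹
Both are kg·m²·s⁻³·A⁻¹, so they have the same dimensions and can be added.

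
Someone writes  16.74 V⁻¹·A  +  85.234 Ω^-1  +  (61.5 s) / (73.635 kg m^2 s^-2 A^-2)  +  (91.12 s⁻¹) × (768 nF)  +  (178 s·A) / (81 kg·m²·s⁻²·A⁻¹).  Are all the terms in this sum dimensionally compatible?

Yes

Expand each in SI base units:
  16.74 V⁻¹·A:  A·V⁻¹ = A·(J·C⁻¹)⁻¹ = kg⁻¹·m⁻²·s³·A²
  85.234 Ω^-1:  Ω⁻¹ = (V·A⁻¹)⁻¹ = kg⁻¹·m⁻²·s³·A²
  (61.5 s) / (73.635 kg m^2 s^-2 A^-2):  [s] / [kg·m²·s⁻²·A⁻²] = kg⁻¹·m⁻²·s³·A²
  (91.12 s⁻¹) × (768 nF):  [s⁻¹] · [kg⁻¹·m⁻²·s⁴·A²] = kg⁻¹·m⁻²·s³·A²
  (178 s·A) / (81 kg·m²·s⁻²·A⁻¹):  [s·A] / [kg·m²·s⁻²·A⁻¹] = kg⁻¹·m⁻²·s³·A²
Every term reduces to kg⁻¹·m⁻²·s³·A².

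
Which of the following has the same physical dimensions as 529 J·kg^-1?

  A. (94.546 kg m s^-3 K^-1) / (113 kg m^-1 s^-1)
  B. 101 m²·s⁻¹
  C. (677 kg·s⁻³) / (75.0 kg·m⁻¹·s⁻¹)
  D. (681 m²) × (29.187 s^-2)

Reference: J·kg⁻¹ = N·m·kg⁻¹ = m²·s⁻².
Each option:
  A. [kg·m·s⁻³·K⁻¹] / [kg·m⁻¹·s⁻¹] = m²·s⁻²·K⁻¹
  B. m²·s⁻¹
  C. [kg·s⁻³] / [kg·m⁻¹·s⁻¹] = m·s⁻²
  D. [m²] · [s⁻²] = m²·s⁻²  ← same
Only D. matches m²·s⁻².

D.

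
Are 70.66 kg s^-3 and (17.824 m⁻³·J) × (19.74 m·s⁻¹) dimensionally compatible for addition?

Dimensions:
  70.66 kg s^-3:  kg·s⁻³
  (17.824 m⁻³·J) × (19.74 m·s⁻¹):  [kg·m⁻¹·s⁻²] · [m·s⁻¹] = kg·s⁻³
Both are kg·s⁻³, so they have the same dimensions and can be added.

Yes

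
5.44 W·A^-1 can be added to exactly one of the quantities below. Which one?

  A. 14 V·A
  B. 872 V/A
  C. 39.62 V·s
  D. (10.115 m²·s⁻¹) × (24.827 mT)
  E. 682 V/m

Reference: W·A⁻¹ = J·s⁻¹·A⁻¹ = kg·m²·s⁻³·A⁻¹.
Each option:
  A. V·A = J·C⁻¹·A = kg·m²·s⁻³
  B. V·A⁻¹ = J·C⁻¹·A⁻¹ = kg·m²·s⁻³·A⁻²
  C. V·s = J·C⁻¹·s = kg·m²·s⁻²·A⁻¹
  D. [m²·s⁻¹] · [kg·s⁻²·A⁻¹] = kg·m²·s⁻³·A⁻¹  ← same
  E. V·m⁻¹ = J·C⁻¹·m⁻¹ = kg·m·s⁻³·A⁻¹
Only D. matches kg·m²·s⁻³·A⁻¹.

D.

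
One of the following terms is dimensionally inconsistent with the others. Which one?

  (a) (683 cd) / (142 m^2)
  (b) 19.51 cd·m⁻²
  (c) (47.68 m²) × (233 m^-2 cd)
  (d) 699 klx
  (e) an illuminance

(c)

Expand each in SI base units:
  (a) [cd] / [m²] = m⁻²·cd
  (b) cd·m⁻² = m⁻²·cd
  (c) [m²] · [m⁻²·cd] = cd
  (d) lx = lm·m⁻² = m⁻²·cd
  (e) [illuminance] = m⁻²·cd
All reduce to m⁻²·cd except (c), which is cd.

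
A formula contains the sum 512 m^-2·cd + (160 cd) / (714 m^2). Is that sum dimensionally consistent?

Work out the base dimensions of each:
  512 m^-2·cd:  cd·m⁻² = m⁻²·cd
  (160 cd) / (714 m^2):  [cd] / [m²] = m⁻²·cd
Both are m⁻²·cd, so they have the same dimensions and can be added.

Yes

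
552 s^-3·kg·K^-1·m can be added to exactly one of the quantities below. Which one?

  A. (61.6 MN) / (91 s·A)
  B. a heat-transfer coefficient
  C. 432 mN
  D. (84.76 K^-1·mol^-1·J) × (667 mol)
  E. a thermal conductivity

E.

Reference: kg·m·s⁻³·K⁻¹.
Each option:
  A. [kg·m·s⁻²] / [s·A] = kg·m·s⁻³·A⁻¹
  B. [heat-transfer coefficient] = kg·s⁻³·K⁻¹
  C. N = kg·m·s⁻²
  D. [kg·m²·s⁻²·K⁻¹·mol⁻¹] · [mol] = kg·m²·s⁻²·K⁻¹
  E. [thermal conductivity] = kg·m·s⁻³·K⁻¹  ← same
Only E. matches kg·m·s⁻³·K⁻¹.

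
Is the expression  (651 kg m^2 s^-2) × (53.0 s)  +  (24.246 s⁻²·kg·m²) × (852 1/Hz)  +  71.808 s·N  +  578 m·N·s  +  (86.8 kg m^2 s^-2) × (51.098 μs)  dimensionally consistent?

No

Reduce each to base SI dimensions:
  (651 kg m^2 s^-2) × (53.0 s):  [kg·m²·s⁻²] · [s] = kg·m²·s⁻¹
  (24.246 s⁻²·kg·m²) × (852 1/Hz):  [kg·m²·s⁻²] · [s] = kg·m²·s⁻¹
  71.808 s·N:  N·s = kg·m·s⁻²·s = kg·m·s⁻¹
  578 m·N·s:  N·m·s = kg·m·s⁻²·m·s = kg·m²·s⁻¹
  (86.8 kg m^2 s^-2) × (51.098 μs):  [kg·m²·s⁻²] · [s] = kg·m²·s⁻¹
The terms do not share a single dimension (kg·m²·s⁻¹ vs kg·m·s⁻¹).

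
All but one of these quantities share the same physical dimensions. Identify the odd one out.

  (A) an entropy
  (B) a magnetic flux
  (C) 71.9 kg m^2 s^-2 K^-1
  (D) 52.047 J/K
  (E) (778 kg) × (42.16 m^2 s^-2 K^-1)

(B)

Work out the base dimensions of each:
  (A) [entropy] = kg·m²·s⁻²·K⁻¹
  (B) [magnetic flux] = kg·m²·s⁻²·A⁻¹
  (C) kg·m²·s⁻²·K⁻¹
  (D) J·K⁻¹ = N·m·K⁻¹ = kg·m²·s⁻²·K⁻¹
  (E) [kg] · [m²·s⁻²·K⁻¹] = kg·m²·s⁻²·K⁻¹
All reduce to kg·m²·s⁻²·K⁻¹ except (B), which is kg·m²·s⁻²·A⁻¹.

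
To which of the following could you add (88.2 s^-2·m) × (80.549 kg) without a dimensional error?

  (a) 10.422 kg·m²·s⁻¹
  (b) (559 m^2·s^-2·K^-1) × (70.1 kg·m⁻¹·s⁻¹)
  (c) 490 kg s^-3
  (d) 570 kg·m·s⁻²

(d)

Reference: [m·s⁻²] · [kg] = kg·m·s⁻².
Each option:
  (a) kg·m²·s⁻¹
  (b) [m²·s⁻²·K⁻¹] · [kg·m⁻¹·s⁻¹] = kg·m·s⁻³·K⁻¹
  (c) kg·s⁻³
  (d) kg·m·s⁻²  ← same
Only (d) matches kg·m·s⁻².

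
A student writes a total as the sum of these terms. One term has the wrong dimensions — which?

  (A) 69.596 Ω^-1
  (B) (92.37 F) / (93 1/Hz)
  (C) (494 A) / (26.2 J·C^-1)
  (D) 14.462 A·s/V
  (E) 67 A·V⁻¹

Expand each in SI base units:
  (A) Ω⁻¹ = (V·A⁻¹)⁻¹ = kg⁻¹·m⁻²·s³·A²
  (B) [kg⁻¹·m⁻²·s⁴·A²] / [s] = kg⁻¹·m⁻²·s³·A²
  (C) [A] / [kg·m²·s⁻³·A⁻¹] = kg⁻¹·m⁻²·s³·A²
  (D) A·s·V⁻¹ = A·s·(J·C⁻¹)⁻¹ = kg⁻¹·m⁻²·s⁴·A²
  (E) A·V⁻¹ = A·(J·C⁻¹)⁻¹ = kg⁻¹·m⁻²·s³·A²
All reduce to kg⁻¹·m⁻²·s³·A² except (D), which is kg⁻¹·m⁻²·s⁴·A².

(D)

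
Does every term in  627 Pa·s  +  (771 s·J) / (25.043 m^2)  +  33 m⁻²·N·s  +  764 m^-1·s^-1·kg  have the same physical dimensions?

In SI base units:
  627 Pa·s:  Pa·s = N·m⁻²·s = kg·m⁻¹·s⁻¹
  (771 s·J) / (25.043 m^2):  [kg·m²·s⁻¹] / [m²] = kg·s⁻¹
  33 m⁻²·N·s:  N·s·m⁻² = kg·m·s⁻²·s·m⁻² = kg·m⁻¹·s⁻¹
  764 m^-1·s^-1·kg:  kg·m⁻¹·s⁻¹
The terms do not share a single dimension (kg·m⁻¹·s⁻¹ vs kg·s⁻¹).

No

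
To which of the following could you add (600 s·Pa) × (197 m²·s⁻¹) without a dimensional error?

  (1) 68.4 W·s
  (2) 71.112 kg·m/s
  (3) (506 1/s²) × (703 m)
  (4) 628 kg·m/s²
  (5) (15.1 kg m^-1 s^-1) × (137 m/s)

Reference: [kg·m⁻¹·s⁻¹] · [m²·s⁻¹] = kg·m·s⁻².
Each option:
  (1) W·s = J·s⁻¹·s = kg·m²·s⁻²
  (2) kg·m·s⁻¹
  (3) [s⁻²] · [m] = m·s⁻²
  (4) kg·m·s⁻²  ← same
  (5) [kg·m⁻¹·s⁻¹] · [m·s⁻¹] = kg·s⁻²
Only (4) matches kg·m·s⁻².

(4)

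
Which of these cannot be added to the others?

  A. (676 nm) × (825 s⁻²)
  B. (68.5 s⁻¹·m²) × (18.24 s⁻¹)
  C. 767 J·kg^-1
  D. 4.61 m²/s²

Work out the base dimensions of each:
  A. [m] · [s⁻²] = m·s⁻²
  B. [m²·s⁻¹] · [s⁻¹] = m²·s⁻²
  C. J·kg⁻¹ = N·m·kg⁻¹ = m²·s⁻²
  D. m²·s⁻²
All reduce to m²·s⁻² except A., which is m·s⁻².

A.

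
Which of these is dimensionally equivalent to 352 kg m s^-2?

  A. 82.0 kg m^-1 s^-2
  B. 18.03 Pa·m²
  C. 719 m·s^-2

B.

Reference: kg·m·s⁻².
Each option:
  A. kg·m⁻¹·s⁻²
  B. Pa·m² = N·m⁻²·m² = kg·m·s⁻²  ← same
  C. m·s⁻²
Only B. matches kg·m·s⁻².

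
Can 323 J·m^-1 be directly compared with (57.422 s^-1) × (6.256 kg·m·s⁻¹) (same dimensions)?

In SI base units:
  323 J·m^-1:  J·m⁻¹ = N·m·m⁻¹ = kg·m·s⁻²
  (57.422 s^-1) × (6.256 kg·m·s⁻¹):  [s⁻¹] · [kg·m·s⁻¹] = kg·m·s⁻²
Both are kg·m·s⁻², so they have the same dimensions and can be added.

Yes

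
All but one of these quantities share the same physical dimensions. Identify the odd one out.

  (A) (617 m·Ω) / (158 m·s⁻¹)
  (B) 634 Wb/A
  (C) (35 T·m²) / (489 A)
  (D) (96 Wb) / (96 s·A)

(D)

Expand each in SI base units:
  (A) [kg·m³·s⁻³·A⁻²] / [m·s⁻¹] = kg·m²·s⁻²·A⁻²
  (B) Wb·A⁻¹ = V·s·A⁻¹ = kg·m²·s⁻²·A⁻²
  (C) [kg·m²·s⁻²·A⁻¹] / [A] = kg·m²·s⁻²·A⁻²
  (D) [kg·m²·s⁻²·A⁻¹] / [s·A] = kg·m²·s⁻³·A⁻²
All reduce to kg·m²·s⁻²·A⁻² except (D), which is kg·m²·s⁻³·A⁻².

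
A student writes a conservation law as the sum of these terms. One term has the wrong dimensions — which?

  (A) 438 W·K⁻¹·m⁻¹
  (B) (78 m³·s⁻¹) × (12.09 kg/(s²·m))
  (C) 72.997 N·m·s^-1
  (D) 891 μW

Expand each in SI base units:
  (A) W·m⁻¹·K⁻¹ = J·s⁻¹·m⁻¹·K⁻¹ = kg·m·s⁻³·K⁻¹
  (B) [m³·s⁻¹] · [kg·m⁻¹·s⁻²] = kg·m²·s⁻³
  (C) N·m·s⁻¹ = kg·m·s⁻²·m·s⁻¹ = kg·m²·s⁻³
  (D) W = J·s⁻¹ = kg·m²·s⁻³
All reduce to kg·m²·s⁻³ except (A), which is kg·m·s⁻³·K⁻¹.

(A)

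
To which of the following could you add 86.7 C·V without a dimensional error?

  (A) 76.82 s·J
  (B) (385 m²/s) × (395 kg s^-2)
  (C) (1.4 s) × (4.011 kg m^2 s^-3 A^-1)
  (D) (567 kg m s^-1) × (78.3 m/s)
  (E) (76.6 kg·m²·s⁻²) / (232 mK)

Reference: C·V = s·A·J·C⁻¹ = kg·m²·s⁻².
Each option:
  (A) J·s = N·m·s = kg·m²·s⁻¹
  (B) [m²·s⁻¹] · [kg·s⁻²] = kg·m²·s⁻³
  (C) [s] · [kg·m²·s⁻³·A⁻¹] = kg·m²·s⁻²·A⁻¹
  (D) [kg·m·s⁻¹] · [m·s⁻¹] = kg·m²·s⁻²  ← same
  (E) [kg·m²·s⁻²] / [K] = kg·m²·s⁻²·K⁻¹
Only (D) matches kg·m²·s⁻².

(D)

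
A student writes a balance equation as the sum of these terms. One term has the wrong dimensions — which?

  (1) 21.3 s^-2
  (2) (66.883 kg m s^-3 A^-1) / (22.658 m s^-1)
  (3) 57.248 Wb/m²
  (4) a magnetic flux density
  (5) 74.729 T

(1)

Expand each in SI base units:
  (1) s⁻²
  (2) [kg·m·s⁻³·A⁻¹] / [m·s⁻¹] = kg·s⁻²·A⁻¹
  (3) Wb·m⁻² = V·s·m⁻² = kg·s⁻²·A⁻¹
  (4) [magnetic flux density] = kg·s⁻²·A⁻¹
  (5) T = Wb·m⁻² = kg·s⁻²·A⁻¹
All reduce to kg·s⁻²·A⁻¹ except (1), which is s⁻².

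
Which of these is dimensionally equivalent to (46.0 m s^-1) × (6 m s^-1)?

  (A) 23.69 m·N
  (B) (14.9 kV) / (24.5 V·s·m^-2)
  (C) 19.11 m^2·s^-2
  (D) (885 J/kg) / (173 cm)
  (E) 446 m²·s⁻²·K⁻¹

Reference: [m·s⁻¹] · [m·s⁻¹] = m²·s⁻².
Each option:
  (A) N·m = kg·m·s⁻²·m = kg·m²·s⁻²
  (B) [kg·m²·s⁻³·A⁻¹] / [kg·s⁻²·A⁻¹] = m²·s⁻¹
  (C) m²·s⁻²  ← same
  (D) [m²·s⁻²] / [m] = m·s⁻²
  (E) m²·s⁻²·K⁻¹
Only (C) matches m²·s⁻².

(C)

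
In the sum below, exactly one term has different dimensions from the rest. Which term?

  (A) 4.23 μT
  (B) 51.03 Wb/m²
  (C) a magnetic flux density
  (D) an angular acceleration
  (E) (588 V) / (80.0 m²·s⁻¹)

(D)

In SI base units:
  (A) T = Wb·m⁻² = kg·s⁻²·A⁻¹
  (B) Wb·m⁻² = V·s·m⁻² = kg·s⁻²·A⁻¹
  (C) [magnetic flux density] = kg·s⁻²·A⁻¹
  (D) [angular acceleration] = s⁻²
  (E) [kg·m²·s⁻³·A⁻¹] / [m²·s⁻¹] = kg·s⁻²·A⁻¹
All reduce to kg·s⁻²·A⁻¹ except (D), which is s⁻².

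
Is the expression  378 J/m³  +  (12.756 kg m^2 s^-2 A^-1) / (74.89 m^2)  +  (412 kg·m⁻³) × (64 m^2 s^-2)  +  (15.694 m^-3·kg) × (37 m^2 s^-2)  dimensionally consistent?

No

Work out the base dimensions of each:
  378 J/m³:  J·m⁻³ = N·m·m⁻³ = kg·m⁻¹·s⁻²
  (12.756 kg m^2 s^-2 A^-1) / (74.89 m^2):  [kg·m²·s⁻²·A⁻¹] / [m²] = kg·s⁻²·A⁻¹
  (412 kg·m⁻³) × (64 m^2 s^-2):  [kg·m⁻³] · [m²·s⁻²] = kg·m⁻¹·s⁻²
  (15.694 m^-3·kg) × (37 m^2 s^-2):  [kg·m⁻³] · [m²·s⁻²] = kg·m⁻¹·s⁻²
The terms do not share a single dimension (kg·m⁻¹·s⁻² vs kg·s⁻²·A⁻¹).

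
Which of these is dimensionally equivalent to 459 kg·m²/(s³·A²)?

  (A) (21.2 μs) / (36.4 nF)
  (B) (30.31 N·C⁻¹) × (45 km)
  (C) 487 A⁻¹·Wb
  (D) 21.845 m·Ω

(A)

Reference: kg·m²·s⁻³·A⁻².
Each option:
  (A) [s] / [kg⁻¹·m⁻²·s⁴·A²] = kg·m²·s⁻³·A⁻²  ← same
  (B) [kg·m·s⁻³·A⁻¹] · [m] = kg·m²·s⁻³·A⁻¹
  (C) Wb·A⁻¹ = V·s·A⁻¹ = kg·m²·s⁻²·A⁻²
  (D) Ω·m = V·A⁻¹·m = kg·m³·s⁻³·A⁻²
Only (A) matches kg·m²·s⁻³·A⁻².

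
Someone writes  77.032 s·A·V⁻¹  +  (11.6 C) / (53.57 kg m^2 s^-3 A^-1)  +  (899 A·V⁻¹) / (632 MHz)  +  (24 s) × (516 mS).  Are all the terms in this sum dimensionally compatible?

In SI base units:
  77.032 s·A·V⁻¹:  A·s·V⁻¹ = A·s·(J·C⁻¹)⁻¹ = kg⁻¹·m⁻²·s⁴·A²
  (11.6 C) / (53.57 kg m^2 s^-3 A^-1):  [s·A] / [kg·m²·s⁻³·A⁻¹] = kg⁻¹·m⁻²·s⁴·A²
  (899 A·V⁻¹) / (632 MHz):  [kg⁻¹·m⁻²·s³·A²] / [s⁻¹] = kg⁻¹·m⁻²·s⁴·A²
  (24 s) × (516 mS):  [s] · [kg⁻¹·m⁻²·s³·A²] = kg⁻¹·m⁻²·s⁴·A²
Every term reduces to kg⁻¹·m⁻²·s⁴·A².

Yes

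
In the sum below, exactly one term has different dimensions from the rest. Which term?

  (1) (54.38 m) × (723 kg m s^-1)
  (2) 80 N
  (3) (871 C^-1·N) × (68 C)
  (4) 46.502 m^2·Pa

(1)

Expand each in SI base units:
  (1) [m] · [kg·m·s⁻¹] = kg·m²·s⁻¹
  (2) N = kg·m·s⁻²
  (3) [kg·m·s⁻³·A⁻¹] · [s·A] = kg·m·s⁻²
  (4) Pa·m² = N·m⁻²·m² = kg·m·s⁻²
All reduce to kg·m·s⁻² except (1), which is kg·m²·s⁻¹.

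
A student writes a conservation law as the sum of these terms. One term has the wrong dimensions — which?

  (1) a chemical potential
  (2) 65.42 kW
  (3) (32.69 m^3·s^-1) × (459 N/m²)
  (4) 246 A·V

Dimensions:
  (1) [chemical potential] = kg·m²·s⁻²·mol⁻¹
  (2) W = J·s⁻¹ = kg·m²·s⁻³
  (3) [m³·s⁻¹] · [kg·m⁻¹·s⁻²] = kg·m²·s⁻³
  (4) V·A = J·C⁻¹·A = kg·m²·s⁻³
All reduce to kg·m²·s⁻³ except (1), which is kg·m²·s⁻²·mol⁻¹.

(1)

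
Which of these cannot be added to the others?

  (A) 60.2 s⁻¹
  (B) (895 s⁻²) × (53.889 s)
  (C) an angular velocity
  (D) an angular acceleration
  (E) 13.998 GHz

Reduce each to base SI dimensions:
  (A) s⁻¹
  (B) [s⁻²] · [s] = s⁻¹
  (C) [angular velocity] = s⁻¹
  (D) [angular acceleration] = s⁻²
  (E) Hz = s⁻¹
All reduce to s⁻¹ except (D), which is s⁻².

(D)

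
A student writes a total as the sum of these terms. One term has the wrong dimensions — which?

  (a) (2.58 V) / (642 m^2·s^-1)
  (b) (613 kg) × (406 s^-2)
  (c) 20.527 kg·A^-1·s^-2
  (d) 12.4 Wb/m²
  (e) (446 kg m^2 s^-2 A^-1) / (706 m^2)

(b)

Expand each in SI base units:
  (a) [kg·m²·s⁻³·A⁻¹] / [m²·s⁻¹] = kg·s⁻²·A⁻¹
  (b) [kg] · [s⁻²] = kg·s⁻²
  (c) kg·s⁻²·A⁻¹
  (d) Wb·m⁻² = V·s·m⁻² = kg·s⁻²·A⁻¹
  (e) [kg·m²·s⁻²·A⁻¹] / [m²] = kg·s⁻²·A⁻¹
All reduce to kg·s⁻²·A⁻¹ except (b), which is kg·s⁻².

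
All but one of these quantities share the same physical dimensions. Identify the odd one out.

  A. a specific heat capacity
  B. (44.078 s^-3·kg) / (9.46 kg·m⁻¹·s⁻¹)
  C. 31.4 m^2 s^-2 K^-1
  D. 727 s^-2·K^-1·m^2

B.

Work out the base dimensions of each:
  A. [specific heat capacity] = m²·s⁻²·K⁻¹
  B. [kg·s⁻³] / [kg·m⁻¹·s⁻¹] = m·s⁻²
  C. m²·s⁻²·K⁻¹
  D. m²·s⁻²·K⁻¹
All reduce to m²·s⁻²·K⁻¹ except B., which is m·s⁻².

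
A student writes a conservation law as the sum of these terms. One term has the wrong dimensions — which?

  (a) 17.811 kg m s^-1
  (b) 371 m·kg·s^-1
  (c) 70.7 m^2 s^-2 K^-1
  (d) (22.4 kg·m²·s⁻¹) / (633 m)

(c)

Work out the base dimensions of each:
  (a) kg·m·s⁻¹
  (b) kg·m·s⁻¹
  (c) m²·s⁻²·K⁻¹
  (d) [kg·m²·s⁻¹] / [m] = kg·m·s⁻¹
All reduce to kg·m·s⁻¹ except (c), which is m²·s⁻²·K⁻¹.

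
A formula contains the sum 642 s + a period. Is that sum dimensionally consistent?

Yes

Work out the base dimensions of each:
  642 s:  s
  a period:  [period] = s
Both are s, so they have the same dimensions and can be added.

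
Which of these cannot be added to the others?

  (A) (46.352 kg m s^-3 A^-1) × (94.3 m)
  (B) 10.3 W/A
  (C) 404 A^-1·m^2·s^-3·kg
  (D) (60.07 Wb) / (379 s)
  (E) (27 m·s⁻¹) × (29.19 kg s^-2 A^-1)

Expand each in SI base units:
  (A) [kg·m·s⁻³·A⁻¹] · [m] = kg·m²·s⁻³·A⁻¹
  (B) W·A⁻¹ = J·s⁻¹·A⁻¹ = kg·m²·s⁻³·A⁻¹
  (C) kg·m²·s⁻³·A⁻¹
  (D) [kg·m²·s⁻²·A⁻¹] / [s] = kg·m²·s⁻³·A⁻¹
  (E) [m·s⁻¹] · [kg·s⁻²·A⁻¹] = kg·m·s⁻³·A⁻¹
All reduce to kg·m²·s⁻³·A⁻¹ except (E), which is kg·m·s⁻³·A⁻¹.

(E)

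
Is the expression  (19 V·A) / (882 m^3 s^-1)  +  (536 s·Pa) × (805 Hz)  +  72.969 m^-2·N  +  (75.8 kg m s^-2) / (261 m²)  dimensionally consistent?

Yes

Reduce each to base SI dimensions:
  (19 V·A) / (882 m^3 s^-1):  [kg·m²·s⁻³] / [m³·s⁻¹] = kg·m⁻¹·s⁻²
  (536 s·Pa) × (805 Hz):  [kg·m⁻¹·s⁻¹] · [s⁻¹] = kg·m⁻¹·s⁻²
  72.969 m^-2·N:  N·m⁻² = kg·m·s⁻²·m⁻² = kg·m⁻¹·s⁻²
  (75.8 kg m s^-2) / (261 m²):  [kg·m·s⁻²] / [m²] = kg·m⁻¹·s⁻²
Every term reduces to kg·m⁻¹·s⁻².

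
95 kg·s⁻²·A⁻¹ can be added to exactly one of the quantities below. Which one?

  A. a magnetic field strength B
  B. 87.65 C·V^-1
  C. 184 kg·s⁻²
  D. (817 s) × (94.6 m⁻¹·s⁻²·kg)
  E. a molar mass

A.

Reference: kg·s⁻²·A⁻¹.
Each option:
  A. [magnetic field strength B] = kg·s⁻²·A⁻¹  ← same
  B. C·V⁻¹ = s·A·(J·C⁻¹)⁻¹ = kg⁻¹·m⁻²·s⁴·A²
  C. kg·s⁻²
  D. [s] · [kg·m⁻¹·s⁻²] = kg·m⁻¹·s⁻¹
  E. [molar mass] = kg·mol⁻¹
Only A. matches kg·s⁻²·A⁻¹.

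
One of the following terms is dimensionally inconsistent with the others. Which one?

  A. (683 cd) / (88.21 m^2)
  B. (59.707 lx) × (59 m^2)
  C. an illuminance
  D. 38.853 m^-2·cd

Reduce each to base SI dimensions:
  A. [cd] / [m²] = m⁻²·cd
  B. [m⁻²·cd] · [m²] = cd
  C. [illuminance] = m⁻²·cd
  D. cd·m⁻² = m⁻²·cd
All reduce to m⁻²·cd except B., which is cd.

B.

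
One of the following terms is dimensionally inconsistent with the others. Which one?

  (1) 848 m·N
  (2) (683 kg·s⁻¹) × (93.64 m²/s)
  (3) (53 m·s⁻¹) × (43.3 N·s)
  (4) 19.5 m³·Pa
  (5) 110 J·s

(5)

Expand each in SI base units:
  (1) N·m = kg·m·s⁻²·m = kg·m²·s⁻²
  (2) [kg·s⁻¹] · [m²·s⁻¹] = kg·m²·s⁻²
  (3) [m·s⁻¹] · [kg·m·s⁻¹] = kg·m²·s⁻²
  (4) Pa·m³ = N·m⁻²·m³ = kg·m²·s⁻²
  (5) J·s = N·m·s = kg·m²·s⁻¹
All reduce to kg·m²·s⁻² except (5), which is kg·m²·s⁻¹.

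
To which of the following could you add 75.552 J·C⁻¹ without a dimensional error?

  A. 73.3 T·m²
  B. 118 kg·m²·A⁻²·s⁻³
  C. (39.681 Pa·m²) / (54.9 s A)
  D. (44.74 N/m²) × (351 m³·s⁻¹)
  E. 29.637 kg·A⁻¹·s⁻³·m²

Reference: J·C⁻¹ = N·m·(s·A)⁻¹ = kg·m²·s⁻³·A⁻¹.
Each option:
  A. T·m² = Wb·m⁻²·m² = kg·m²·s⁻²·A⁻¹
  B. kg·m²·s⁻³·A⁻²
  C. [kg·m·s⁻²] / [s·A] = kg·m·s⁻³·A⁻¹
  D. [kg·m⁻¹·s⁻²] · [m³·s⁻¹] = kg·m²·s⁻³
  E. kg·m²·s⁻³·A⁻¹  ← same
Only E. matches kg·m²·s⁻³·A⁻¹.

E.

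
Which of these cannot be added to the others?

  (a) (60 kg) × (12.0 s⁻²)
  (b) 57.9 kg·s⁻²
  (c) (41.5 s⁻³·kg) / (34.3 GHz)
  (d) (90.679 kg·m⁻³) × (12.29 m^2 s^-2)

(d)

Expand each in SI base units:
  (a) [kg] · [s⁻²] = kg·s⁻²
  (b) kg·s⁻²
  (c) [kg·s⁻³] / [s⁻¹] = kg·s⁻²
  (d) [kg·m⁻³] · [m²·s⁻²] = kg·m⁻¹·s⁻²
All reduce to kg·s⁻² except (d), which is kg·m⁻¹·s⁻².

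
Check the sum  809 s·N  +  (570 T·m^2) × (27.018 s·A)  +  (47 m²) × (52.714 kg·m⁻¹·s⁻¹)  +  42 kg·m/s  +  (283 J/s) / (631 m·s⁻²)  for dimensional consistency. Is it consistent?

Expand each in SI base units:
  809 s·N:  N·s = kg·m·s⁻²·s = kg·m·s⁻¹
  (570 T·m^2) × (27.018 s·A):  [kg·m²·s⁻²·A⁻¹] · [s·A] = kg·m²·s⁻¹
  (47 m²) × (52.714 kg·m⁻¹·s⁻¹):  [m²] · [kg·m⁻¹·s⁻¹] = kg·m·s⁻¹
  42 kg·m/s:  kg·m·s⁻¹
  (283 J/s) / (631 m·s⁻²):  [kg·m²·s⁻³] / [m·s⁻²] = kg·m·s⁻¹
The terms do not share a single dimension (kg·m²·s⁻¹ vs kg·m·s⁻¹).

No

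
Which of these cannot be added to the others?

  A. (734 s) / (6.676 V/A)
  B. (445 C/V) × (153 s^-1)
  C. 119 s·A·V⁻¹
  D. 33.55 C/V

Expand each in SI base units:
  A. [s] / [kg·m²·s⁻³·A⁻²] = kg⁻¹·m⁻²·s⁴·A²
  B. [kg⁻¹·m⁻²·s⁴·A²] · [s⁻¹] = kg⁻¹·m⁻²·s³·A²
  C. A·s·V⁻¹ = A·s·(J·C⁻¹)⁻¹ = kg⁻¹·m⁻²·s⁴·A²
  D. C·V⁻¹ = s·A·(J·C⁻¹)⁻¹ = kg⁻¹·m⁻²·s⁴·A²
All reduce to kg⁻¹·m⁻²·s⁴·A² except B., which is kg⁻¹·m⁻²·s³·A².

B.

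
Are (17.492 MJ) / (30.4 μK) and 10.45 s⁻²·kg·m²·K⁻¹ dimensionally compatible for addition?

Expand each in SI base units:
  (17.492 MJ) / (30.4 μK):  [kg·m²·s⁻²] / [K] = kg·m²·s⁻²·K⁻¹
  10.45 s⁻²·kg·m²·K⁻¹:  kg·m²·s⁻²·K⁻¹
Both are kg·m²·s⁻²·K⁻¹, so they have the same dimensions and can be added.

Yes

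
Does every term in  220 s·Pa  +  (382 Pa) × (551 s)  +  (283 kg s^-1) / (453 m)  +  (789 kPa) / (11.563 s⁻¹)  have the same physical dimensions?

Expand each in SI base units:
  220 s·Pa:  Pa·s = N·m⁻²·s = kg·m⁻¹·s⁻¹
  (382 Pa) × (551 s):  [kg·m⁻¹·s⁻²] · [s] = kg·m⁻¹·s⁻¹
  (283 kg s^-1) / (453 m):  [kg·s⁻¹] / [m] = kg·m⁻¹·s⁻¹
  (789 kPa) / (11.563 s⁻¹):  [kg·m⁻¹·s⁻²] / [s⁻¹] = kg·m⁻¹·s⁻¹
Every term reduces to kg·m⁻¹·s⁻¹.

Yes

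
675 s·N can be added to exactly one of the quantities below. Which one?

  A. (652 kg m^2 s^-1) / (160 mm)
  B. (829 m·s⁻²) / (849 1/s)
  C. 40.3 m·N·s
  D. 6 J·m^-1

A.

Reference: N·s = kg·m·s⁻²·s = kg·m·s⁻¹.
Each option:
  A. [kg·m²·s⁻¹] / [m] = kg·m·s⁻¹  ← same
  B. [m·s⁻²] / [s⁻¹] = m·s⁻¹
  C. N·m·s = kg·m·s⁻²·m·s = kg·m²·s⁻¹
  D. J·m⁻¹ = N·m·m⁻¹ = kg·m·s⁻²
Only A. matches kg·m·s⁻¹.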